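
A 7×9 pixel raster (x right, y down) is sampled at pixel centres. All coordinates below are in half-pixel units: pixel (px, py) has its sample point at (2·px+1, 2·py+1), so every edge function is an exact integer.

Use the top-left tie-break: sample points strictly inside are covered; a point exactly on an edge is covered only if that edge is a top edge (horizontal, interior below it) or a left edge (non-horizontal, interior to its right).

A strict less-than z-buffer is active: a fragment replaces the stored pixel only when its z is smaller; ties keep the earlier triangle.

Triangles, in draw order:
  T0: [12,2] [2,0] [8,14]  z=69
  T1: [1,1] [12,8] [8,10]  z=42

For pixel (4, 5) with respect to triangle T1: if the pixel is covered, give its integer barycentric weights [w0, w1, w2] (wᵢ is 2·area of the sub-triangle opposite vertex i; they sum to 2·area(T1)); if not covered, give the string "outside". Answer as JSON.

T0:
  2·area = 128  (B↔C swapped to make it positive)
  edge (12, 2)→(8, 14): d=(-4,12) right/bottom  bias=-1
  edge (8, 14)→(2, 0): d=(-6,-14) top-left  bias=+0
  edge (2, 0)→(12, 2): d=(10,2) right/bottom  bias=-1
    (1,0)@(3, 1): e=[112,8,8] → X
    (2,0)@(5, 1): e=[88,36,4] → X
    (3,0)@(7, 1): e=[64,64,0] → .  [on edge]
    (1,1)@(3, 3): e=[104,-4,28] → .
    (2,1)@(5, 3): e=[80,24,24] → X
    (3,1)@(7, 3): e=[56,52,20] → X
    (4,1)@(9, 3): e=[32,80,16] → X
    (5,1)@(11, 3): e=[8,108,12] → X
    (6,1)@(13, 3): e=[-16,136,8] → .
    (2,2)@(5, 5): e=[72,12,44] → X
    (5,2)@(11, 5): e=[0,96,32] → .  [on edge]
    (2,3)@(5, 7): e=[64,0,64] → X  [on edge]
    (4,5)@(9, 11): e=[0,32,96] → .  [on edge]
    (3,8)@(7, 17): e=[0,-32,160] → .  [on edge]
  covered (15 px):
    . X X . . . .
    . . X X X X .
    . . X X X . .
    . . X X X . .
    . . . X X . .
    . . . X . . .
    . . . . . . .
    . . . . . . .
    . . . . . . .
T1:
  2·area = 50
  edge (1, 1)→(12, 8): d=(11,7) right/bottom  bias=-1
  edge (12, 8)→(8, 10): d=(-4,2) right/bottom  bias=-1
  edge (8, 10)→(1, 1): d=(-7,-9) top-left  bias=+0
    (0,0)@(1, 1): e=[0,50,0] → .  [on edge]
    (1,1)@(3, 3): e=[8,38,4] → X
    (2,1)@(5, 3): e=[-6,34,22] → .
    (1,2)@(3, 5): e=[30,30,-10] → .
    (2,2)@(5, 5): e=[16,26,8] → X
    (3,2)@(7, 5): e=[2,22,26] → X
    (4,2)@(9, 5): e=[-12,18,44] → .
    (2,3)@(5, 7): e=[38,18,-6] → .
    (3,3)@(7, 7): e=[24,14,12] → X
    (4,3)@(9, 7): e=[10,10,30] → X
    (5,3)@(11, 7): e=[-4,6,48] → .
    (3,4)@(7, 9): e=[46,6,-2] → .
  covered (6 px):
    . . . . . . .
    . X . . . . .
    . . X X . . .
    . . . X X . .
    . . . . X . .
    . . . . . . .
    . . . . . . .
    . . . . . . .
    . . . . . . .

Result: "outside"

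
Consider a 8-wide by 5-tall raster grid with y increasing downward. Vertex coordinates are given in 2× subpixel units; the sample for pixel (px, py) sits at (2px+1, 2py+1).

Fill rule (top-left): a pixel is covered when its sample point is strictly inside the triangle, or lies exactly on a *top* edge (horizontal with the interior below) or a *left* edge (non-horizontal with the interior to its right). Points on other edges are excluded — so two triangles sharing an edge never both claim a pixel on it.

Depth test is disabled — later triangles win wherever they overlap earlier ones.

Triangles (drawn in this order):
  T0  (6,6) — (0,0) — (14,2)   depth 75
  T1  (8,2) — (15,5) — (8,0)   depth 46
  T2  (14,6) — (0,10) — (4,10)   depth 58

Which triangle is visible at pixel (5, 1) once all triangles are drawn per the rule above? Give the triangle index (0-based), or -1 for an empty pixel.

T0:
  2·area = 72
  edge (6, 6)→(0, 0): d=(-6,-6) top-left  bias=+0
  edge (0, 0)→(14, 2): d=(14,2) right/bottom  bias=-1
  edge (14, 2)→(6, 6): d=(-8,4) right/bottom  bias=-1
    (0,0)@(1, 1): e=[0,12,60] → #  [on edge]
    (1,0)@(3, 1): e=[12,8,52] → #
    (2,0)@(5, 1): e=[24,4,44] → #
    (3,0)@(7, 1): e=[36,0,36] → ·  [on edge]
    (0,1)@(1, 3): e=[-12,40,44] → ·
    (1,1)@(3, 3): e=[0,36,36] → #  [on edge]
    (3,1)@(7, 3): e=[24,28,20] → #
    (4,1)@(9, 3): e=[36,24,12] → #
    (5,1)@(11, 3): e=[48,20,4] → #
    (6,1)@(13, 3): e=[60,16,-4] → ·
    (1,2)@(3, 5): e=[-12,64,20] → ·
    (2,2)@(5, 5): e=[0,60,12] → #  [on edge]
    (3,3)@(7, 7): e=[0,84,-12] → ·  [on edge]
    (4,4)@(9, 9): e=[0,108,-36] → ·  [on edge]
  covered (10 px):
    # # # · · · · ·
    · # # # # # · ·
    · · # # · · · ·
    · · · · · · · ·
    · · · · · · · ·
T1:
  2·area = 14  (B↔C swapped to make it positive)
  edge (8, 2)→(8, 0): d=(0,-2) top-left  bias=+0
  edge (8, 0)→(15, 5): d=(7,5) right/bottom  bias=-1
  edge (15, 5)→(8, 2): d=(-7,-3) top-left  bias=+0
    (4,0)@(9, 1): e=[2,2,10] → #
    (5,0)@(11, 1): e=[6,-8,16] → ·
    (4,1)@(9, 3): e=[2,16,-4] → ·
    (5,1)@(11, 3): e=[6,6,2] → #
    (6,1)@(13, 3): e=[10,-4,8] → ·
    (5,2)@(11, 5): e=[6,20,-12] → ·
    (7,2)@(15, 5): e=[14,0,0] → ·  [on edge]
  covered (2 px):
    · · · · # · · ·
    · · · · · # · ·
    · · · · · · · ·
    · · · · · · · ·
    · · · · · · · ·
T2:
  2·area = 16  (B↔C swapped to make it positive)
  edge (14, 6)→(4, 10): d=(-10,4) right/bottom  bias=-1
  edge (4, 10)→(0, 10): d=(-4,0) right/bottom  bias=-1
  edge (0, 10)→(14, 6): d=(14,-4) top-left  bias=+0
    (5,3)@(11, 7): e=[2,12,2] → #
    (6,3)@(13, 7): e=[-6,12,10] → ·
    (2,4)@(5, 9): e=[6,4,6] → #
    (3,4)@(7, 9): e=[-2,4,14] → ·
    (5,4)@(11, 9): e=[-18,4,30] → ·
  covered (2 px):
    · · · · · · · ·
    · · · · · · · ·
    · · · · · · · ·
    · · · · · # · ·
    · · # · · · · ·

Z-buffer (winner per pixel, '.' = empty):
  0 0 0 . 1 . . .
  . 0 0 0 0 1 . .
  . . 0 0 . . . .
  . . . . . 2 . .
  . . 2 . . . . .

Result: 1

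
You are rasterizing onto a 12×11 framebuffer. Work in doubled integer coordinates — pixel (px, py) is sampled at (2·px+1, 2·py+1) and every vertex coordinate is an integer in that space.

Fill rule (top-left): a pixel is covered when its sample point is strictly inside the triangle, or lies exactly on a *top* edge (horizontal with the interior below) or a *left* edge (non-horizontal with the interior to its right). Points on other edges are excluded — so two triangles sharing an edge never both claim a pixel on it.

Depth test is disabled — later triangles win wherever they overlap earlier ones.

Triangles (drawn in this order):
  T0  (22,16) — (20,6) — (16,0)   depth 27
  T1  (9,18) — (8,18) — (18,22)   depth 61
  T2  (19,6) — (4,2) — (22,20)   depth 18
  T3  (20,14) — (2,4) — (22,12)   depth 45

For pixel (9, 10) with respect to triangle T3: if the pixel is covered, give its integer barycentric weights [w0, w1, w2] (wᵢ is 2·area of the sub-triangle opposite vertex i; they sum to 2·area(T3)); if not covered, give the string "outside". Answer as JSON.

T0:
  2·area = 28  (B↔C swapped to make it positive)
  edge (22, 16)→(16, 0): d=(-6,-16) top-left  bias=+0
  edge (16, 0)→(20, 6): d=(4,6) right/bottom  bias=-1
  edge (20, 6)→(22, 16): d=(2,10) right/bottom  bias=-1
    (9,0)@(19, 1): e=[42,-14,0] → ·  [on edge]
    (9,2)@(19, 5): e=[18,2,8] → #
    (10,2)@(21, 5): e=[50,-10,-12] → ·
    (9,3)@(19, 7): e=[6,10,12] → #
    (10,3)@(21, 7): e=[38,-2,-8] → ·
    (9,4)@(19, 9): e=[-6,18,16] → ·
    (10,5)@(21, 11): e=[14,14,0] → ·  [on edge]
    (10,6)@(21, 13): e=[2,22,4] → #
    (11,6)@(23, 13): e=[34,10,-16] → ·
    (10,7)@(21, 15): e=[-10,30,8] → ·
    (11,10)@(23, 21): e=[-14,42,0] → ·  [on edge]
  covered (3 px):
    · · · · · · · · · · · ·
    · · · · · · · · · · · ·
    · · · · · · · · · # · ·
    · · · · · · · · · # · ·
    · · · · · · · · · · · ·
    · · · · · · · · · · · ·
    · · · · · · · · · · # ·
    · · · · · · · · · · · ·
    · · · · · · · · · · · ·
    · · · · · · · · · · · ·
    · · · · · · · · · · · ·
T1:
  2·area = 4  (B↔C swapped to make it positive)
  edge (9, 18)→(18, 22): d=(9,4) right/bottom  bias=-1
  edge (18, 22)→(8, 18): d=(-10,-4) top-left  bias=+0
  edge (8, 18)→(9, 18): d=(1,0) top-left  bias=+0
    (5,9)@(11, 19): e=[1,2,1] → #
    (6,9)@(13, 19): e=[-7,10,1] → ·
    (5,10)@(11, 21): e=[19,-18,3] → ·
  covered (1 px):
    · · · · · · · · · · · ·
    · · · · · · · · · · · ·
    · · · · · · · · · · · ·
    · · · · · · · · · · · ·
    · · · · · · · · · · · ·
    · · · · · · · · · · · ·
    · · · · · · · · · · · ·
    · · · · · · · · · · · ·
    · · · · · · · · · · · ·
    · · · · · # · · · · · ·
    · · · · · · · · · · · ·
T2:
  2·area = 198  (B↔C swapped to make it positive)
  edge (19, 6)→(22, 20): d=(3,14) right/bottom  bias=-1
  edge (22, 20)→(4, 2): d=(-18,-18) top-left  bias=+0
  edge (4, 2)→(19, 6): d=(15,4) right/bottom  bias=-1
    (1,0)@(3, 1): e=[209,0,-11] → ·  [on edge]
    (2,1)@(5, 3): e=[187,0,11] → #  [on edge]
    (3,1)@(7, 3): e=[159,36,3] → #
    (4,1)@(9, 3): e=[131,72,-5] → ·
    (2,2)@(5, 5): e=[193,-36,41] → ·
    (3,2)@(7, 5): e=[165,0,33] → #  [on edge]
    (4,2)@(9, 5): e=[137,36,25] → #
    (5,2)@(11, 5): e=[109,72,17] → #
    (6,2)@(13, 5): e=[81,108,9] → #
    (7,2)@(15, 5): e=[53,144,1] → #
    (8,2)@(17, 5): e=[25,180,-7] → ·
    (3,3)@(7, 7): e=[171,-36,63] → ·
    (4,3)@(9, 7): e=[143,0,55] → #  [on edge]
    (5,4)@(11, 9): e=[121,0,77] → #  [on edge]
    (6,5)@(13, 11): e=[99,0,99] → #  [on edge]
    (7,6)@(15, 13): e=[77,0,121] → #  [on edge]
    (8,7)@(17, 15): e=[55,0,143] → #  [on edge]
    (9,8)@(19, 17): e=[33,0,165] → #  [on edge]
    (10,9)@(21, 19): e=[11,0,187] → #  [on edge]
    (11,10)@(23, 21): e=[-11,0,209] → ·  [on edge]
  covered (30 px):
    · · · · · · · · · · · ·
    · · # # · · · · · · · ·
    · · · # # # # # · · · ·
    · · · · # # # # # # · ·
    · · · · · # # # # # · ·
    · · · · · · # # # # · ·
    · · · · · · · # # # · ·
    · · · · · · · · # # · ·
    · · · · · · · · · # # ·
    · · · · · · · · · · # ·
    · · · · · · · · · · · ·
T3:
  2·area = 56
  edge (20, 14)→(2, 4): d=(-18,-10) top-left  bias=+0
  edge (2, 4)→(22, 12): d=(20,8) right/bottom  bias=-1
  edge (22, 12)→(20, 14): d=(-2,2) right/bottom  bias=-1
    (4,3)@(9, 7): e=[16,4,36] → #
    (5,3)@(11, 7): e=[36,-12,32] → ·
    (4,4)@(9, 9): e=[-20,44,32] → ·
    (5,4)@(11, 9): e=[0,28,28] → #  [on edge]
    (6,4)@(13, 9): e=[20,12,24] → #
    (7,4)@(15, 9): e=[40,-4,20] → ·
    (5,5)@(11, 11): e=[-36,68,24] → ·
    (6,5)@(13, 11): e=[-16,52,20] → ·
    (7,5)@(15, 11): e=[4,36,16] → #
    (8,5)@(17, 11): e=[24,20,12] → #
    (9,5)@(19, 11): e=[44,4,8] → #
    (10,5)@(21, 11): e=[64,-12,4] → ·
    (11,5)@(23, 11): e=[84,-28,0] → ·  [on edge]
    (10,6)@(21, 13): e=[28,28,0] → ·  [on edge]
    (9,7)@(19, 15): e=[-28,84,0] → ·  [on edge]
    (8,8)@(17, 17): e=[-84,140,0] → ·  [on edge]
    (7,9)@(15, 19): e=[-140,196,0] → ·  [on edge]
    (6,10)@(13, 21): e=[-196,252,0] → ·  [on edge]
  covered (7 px):
    · · · · · · · · · · · ·
    · · · · · · · · · · · ·
    · · · · · · · · · · · ·
    · · · · # · · · · · · ·
    · · · · · # # · · · · ·
    · · · · · · · # # # · ·
    · · · · · · · · · # · ·
    · · · · · · · · · · · ·
    · · · · · · · · · · · ·
    · · · · · · · · · · · ·
    · · · · · · · · · · · ·

Answer: "outside"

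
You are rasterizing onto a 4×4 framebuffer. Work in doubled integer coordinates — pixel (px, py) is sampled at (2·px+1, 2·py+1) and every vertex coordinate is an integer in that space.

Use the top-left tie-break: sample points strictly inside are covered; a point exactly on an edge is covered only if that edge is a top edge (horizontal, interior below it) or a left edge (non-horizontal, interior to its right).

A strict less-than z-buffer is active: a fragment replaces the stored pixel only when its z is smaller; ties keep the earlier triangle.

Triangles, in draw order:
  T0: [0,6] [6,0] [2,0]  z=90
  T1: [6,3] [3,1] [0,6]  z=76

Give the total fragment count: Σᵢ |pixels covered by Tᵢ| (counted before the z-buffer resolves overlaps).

T0:
  2·area = 24  (B↔C swapped to make it positive)
  edge (0, 6)→(2, 0): d=(2,-6) top-left  bias=+0
  edge (2, 0)→(6, 0): d=(4,0) top-left  bias=+0
  edge (6, 0)→(0, 6): d=(-6,6) right/bottom  bias=-1
    (1,0)@(3, 1): e=[8,4,12] → #
    (2,0)@(5, 1): e=[20,4,0] → ·  [on edge]
    (0,1)@(1, 3): e=[0,12,12] → #  [on edge]
    (1,1)@(3, 3): e=[12,12,0] → ·  [on edge]
    (0,2)@(1, 5): e=[4,20,0] → ·  [on edge]
  covered (2 px):
    · # · ·
    # · · ·
    · · · ·
    · · · ·
T1:
  2·area = 21  (B↔C swapped to make it positive)
  edge (6, 3)→(0, 6): d=(-6,3) right/bottom  bias=-1
  edge (0, 6)→(3, 1): d=(3,-5) top-left  bias=+0
  edge (3, 1)→(6, 3): d=(3,2) right/bottom  bias=-1
    (1,0)@(3, 1): e=[21,0,0] → ·  [on edge]
    (1,1)@(3, 3): e=[9,6,6] → #
    (2,1)@(5, 3): e=[3,16,2] → #
    (3,1)@(7, 3): e=[-3,26,-2] → ·
    (0,2)@(1, 5): e=[3,2,16] → #
    (1,2)@(3, 5): e=[-3,12,12] → ·
    (2,2)@(5, 5): e=[-9,22,8] → ·
    (0,3)@(1, 7): e=[-9,8,22] → ·
  covered (3 px):
    · · · ·
    · # # ·
    # · · ·
    · · · ·

Answer: 5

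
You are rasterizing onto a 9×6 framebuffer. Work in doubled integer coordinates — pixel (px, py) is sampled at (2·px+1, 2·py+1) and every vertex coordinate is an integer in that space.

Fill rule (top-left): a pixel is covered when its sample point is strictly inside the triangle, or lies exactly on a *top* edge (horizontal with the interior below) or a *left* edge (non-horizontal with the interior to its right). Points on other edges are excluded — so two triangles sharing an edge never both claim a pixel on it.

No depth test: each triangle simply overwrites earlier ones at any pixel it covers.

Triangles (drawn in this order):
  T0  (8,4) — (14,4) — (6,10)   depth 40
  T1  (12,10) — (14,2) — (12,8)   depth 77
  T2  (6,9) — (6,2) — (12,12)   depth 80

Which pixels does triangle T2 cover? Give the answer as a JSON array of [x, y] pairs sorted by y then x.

T0:
  2·area = 36
  edge (8, 4)→(14, 4): d=(6,0) top-left  bias=+0
  edge (14, 4)→(6, 10): d=(-8,6) right/bottom  bias=-1
  edge (6, 10)→(8, 4): d=(2,-6) top-left  bias=+0
    (4,0)@(9, 1): e=[-18,54,0] → ·  [on edge]
    (4,2)@(9, 5): e=[6,22,8] → █
    (5,2)@(11, 5): e=[6,10,20] → █
    (6,2)@(13, 5): e=[6,-2,32] → ·
    (3,3)@(7, 7): e=[18,18,0] → █  [on edge]
    (5,3)@(11, 7): e=[18,-6,24] → ·
    (3,4)@(7, 9): e=[30,2,4] → █
    (4,4)@(9, 9): e=[30,-10,16] → ·
    (3,5)@(7, 11): e=[42,-14,8] → ·
  covered (5 px):
    · · · · · · · · ·
    · · · · · · · · ·
    · · · · █ █ · · ·
    · · · █ █ · · · ·
    · · · █ · · · · ·
    · · · · · · · · ·
T1:
  2·area = 4  (B↔C swapped to make it positive)
  edge (12, 10)→(12, 8): d=(0,-2) top-left  bias=+0
  edge (12, 8)→(14, 2): d=(2,-6) top-left  bias=+0
  edge (14, 2)→(12, 10): d=(-2,8) right/bottom  bias=-1
    (6,2)@(13, 5): e=[2,0,2] → █  [on edge]
    (7,2)@(15, 5): e=[6,12,-14] → ·
    (6,3)@(13, 7): e=[2,4,-2] → ·
    (5,5)@(11, 11): e=[-2,0,6] → ·  [on edge]
  covered (1 px):
    · · · · · · · · ·
    · · · · · · · · ·
    · · · · · · █ · ·
    · · · · · · · · ·
    · · · · · · · · ·
    · · · · · · · · ·
T2:
  2·area = 42
  edge (6, 9)→(6, 2): d=(0,-7) top-left  bias=+0
  edge (6, 2)→(12, 12): d=(6,10) right/bottom  bias=-1
  edge (12, 12)→(6, 9): d=(-6,-3) top-left  bias=+0
    (3,2)@(7, 5): e=[7,8,27] → █
    (4,2)@(9, 5): e=[21,-12,33] → ·
    (3,3)@(7, 7): e=[7,20,15] → █
    (4,3)@(9, 7): e=[21,0,21] → ·  [on edge]
    (3,4)@(7, 9): e=[7,32,3] → █
    (4,4)@(9, 9): e=[21,12,9] → █
    (5,4)@(11, 9): e=[35,-8,15] → ·
    (3,5)@(7, 11): e=[7,44,-9] → ·
    (4,5)@(9, 11): e=[21,24,-3] → ·
    (5,5)@(11, 11): e=[35,4,3] → █
    (6,5)@(13, 11): e=[49,-16,9] → ·
  covered (5 px):
    · · · · · · · · ·
    · · · · · · · · ·
    · · · █ · · · · ·
    · · · █ · · · · ·
    · · · █ █ · · · ·
    · · · · · █ · · ·

Result: [[3,2],[3,3],[3,4],[4,4],[5,5]]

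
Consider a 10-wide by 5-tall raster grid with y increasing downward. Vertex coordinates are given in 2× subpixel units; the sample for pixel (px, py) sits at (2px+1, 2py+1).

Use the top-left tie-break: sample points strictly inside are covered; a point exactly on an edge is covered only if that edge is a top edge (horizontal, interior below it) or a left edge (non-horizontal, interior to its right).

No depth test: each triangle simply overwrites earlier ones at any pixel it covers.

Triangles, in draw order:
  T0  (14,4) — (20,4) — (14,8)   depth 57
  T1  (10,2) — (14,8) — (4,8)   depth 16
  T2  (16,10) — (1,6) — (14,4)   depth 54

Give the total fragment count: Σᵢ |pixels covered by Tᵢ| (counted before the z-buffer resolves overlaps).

T0:
  2·area = 24
  edge (14, 4)→(20, 4): d=(6,0) top-left  bias=+0
  edge (20, 4)→(14, 8): d=(-6,4) right/bottom  bias=-1
  edge (14, 8)→(14, 4): d=(0,-4) top-left  bias=+0
    (7,2)@(15, 5): e=[6,14,4] → █
    (8,2)@(17, 5): e=[6,6,12] → █
    (9,2)@(19, 5): e=[6,-2,20] → ·
    (7,3)@(15, 7): e=[18,2,4] → █
    (8,3)@(17, 7): e=[18,-6,12] → ·
    (7,4)@(15, 9): e=[30,-10,4] → ·
  covered (3 px):
    · · · · · · · · · ·
    · · · · · · · · · ·
    · · · · · · · █ █ ·
    · · · · · · · █ · ·
    · · · · · · · · · ·
T1:
  2·area = 60
  edge (10, 2)→(14, 8): d=(4,6) right/bottom  bias=-1
  edge (14, 8)→(4, 8): d=(-10,0) right/bottom  bias=-1
  edge (4, 8)→(10, 2): d=(6,-6) top-left  bias=+0
    (5,0)@(11, 1): e=[-10,70,0] → ·  [on edge]
    (4,1)@(9, 3): e=[10,50,0] → █  [on edge]
    (5,1)@(11, 3): e=[-2,50,12] → ·
    (3,2)@(7, 5): e=[30,30,0] → █  [on edge]
    (5,2)@(11, 5): e=[6,30,24] → █
    (6,2)@(13, 5): e=[-6,30,36] → ·
    (2,3)@(5, 7): e=[50,10,0] → █  [on edge]
    (6,3)@(13, 7): e=[2,10,48] → █
    (7,3)@(15, 7): e=[-10,10,60] → ·
    (1,4)@(3, 9): e=[70,-10,0] → ·  [on edge]
    (2,4)@(5, 9): e=[58,-10,12] → ·
    (3,4)@(7, 9): e=[46,-10,24] → ·
  covered (9 px):
    · · · · · · · · · ·
    · · · · █ · · · · ·
    · · · █ █ █ · · · ·
    · · █ █ █ █ █ · · ·
    · · · · · · · · · ·
T2:
  2·area = 82
  edge (16, 10)→(1, 6): d=(-15,-4) top-left  bias=+0
  edge (1, 6)→(14, 4): d=(13,-2) top-left  bias=+0
  edge (14, 4)→(16, 10): d=(2,6) right/bottom  bias=-1
    (6,0)@(13, 1): e=[123,-41,0] → ·  [on edge]
    (4,2)@(9, 5): e=[47,3,32] → █
    (5,2)@(11, 5): e=[55,7,20] → █
    (6,2)@(13, 5): e=[63,11,8] → █
    (7,2)@(15, 5): e=[71,15,-4] → ·
    (2,3)@(5, 7): e=[1,21,60] → █
    (3,3)@(7, 7): e=[9,25,48] → █
    (7,3)@(15, 7): e=[41,41,0] → ·  [on edge]
    (2,4)@(5, 9): e=[-29,47,64] → ·
    (3,4)@(7, 9): e=[-21,51,52] → ·
    (4,4)@(9, 9): e=[-13,55,40] → ·
    (5,4)@(11, 9): e=[-5,59,28] → ·
  covered (10 px):
    · · · · · · · · · ·
    · · · · · · · · · ·
    · · · · █ █ █ · · ·
    · · █ █ █ █ █ · · ·
    · · · · · · █ █ · ·

Result: 22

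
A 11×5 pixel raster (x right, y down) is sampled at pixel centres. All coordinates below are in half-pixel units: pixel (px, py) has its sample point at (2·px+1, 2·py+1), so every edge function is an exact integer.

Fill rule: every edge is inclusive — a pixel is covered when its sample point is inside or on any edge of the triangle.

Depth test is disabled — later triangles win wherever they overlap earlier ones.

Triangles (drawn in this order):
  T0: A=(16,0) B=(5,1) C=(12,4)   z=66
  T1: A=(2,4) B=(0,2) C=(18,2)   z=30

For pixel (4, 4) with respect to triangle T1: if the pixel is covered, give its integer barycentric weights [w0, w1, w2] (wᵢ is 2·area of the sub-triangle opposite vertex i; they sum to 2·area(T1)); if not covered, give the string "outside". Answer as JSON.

T0:
  2·area = 40  (B↔C swapped to make it positive)
  edge (16, 0)→(12, 4): d=(-4,4) inclusive
  edge (12, 4)→(5, 1): d=(-7,-3) inclusive
  edge (5, 1)→(16, 0): d=(11,-1) inclusive
    (2,0)@(5, 1): e=[40,0,0] → #  [on edge]
    (3,0)@(7, 1): e=[32,6,2] → #
    (4,0)@(9, 1): e=[24,12,4] → #
    (5,0)@(11, 1): e=[16,18,6] → #
    (6,0)@(13, 1): e=[8,24,8] → #
    (7,0)@(15, 1): e=[0,30,10] → #  [on edge]
    (8,0)@(17, 1): e=[-8,36,12] → ·
    (2,1)@(5, 3): e=[32,-14,22] → ·
    (3,1)@(7, 3): e=[24,-8,24] → ·
    (4,1)@(9, 3): e=[16,-2,26] → ·
    (5,1)@(11, 3): e=[8,4,28] → #
    (6,1)@(13, 3): e=[0,10,30] → #  [on edge]
    (5,2)@(11, 5): e=[0,-10,50] → ·  [on edge]
    (4,3)@(9, 7): e=[0,-30,70] → ·  [on edge]
    (9,3)@(19, 7): e=[-40,0,80] → ·  [on edge]
    (3,4)@(7, 9): e=[0,-50,90] → ·  [on edge]
  covered (8 px):
    · · # # # # # # · · ·
    · · · · · # # · · · ·
    · · · · · · · · · · ·
    · · · · · · · · · · ·
    · · · · · · · · · · ·
T1:
  2·area = 36
  edge (2, 4)→(0, 2): d=(-2,-2) inclusive
  edge (0, 2)→(18, 2): d=(18,0) inclusive
  edge (18, 2)→(2, 4): d=(-16,2) inclusive
    (0,1)@(1, 3): e=[0,18,18] → #  [on edge]
    (1,1)@(3, 3): e=[4,18,14] → #
    (2,1)@(5, 3): e=[8,18,10] → #
    (3,1)@(7, 3): e=[12,18,6] → #
    (4,1)@(9, 3): e=[16,18,2] → #
    (5,1)@(11, 3): e=[20,18,-2] → ·
    (0,2)@(1, 5): e=[-4,54,-14] → ·
    (1,2)@(3, 5): e=[0,54,-18] → ·  [on edge]
    (2,2)@(5, 5): e=[4,54,-22] → ·
    (3,2)@(7, 5): e=[8,54,-26] → ·
    (4,2)@(9, 5): e=[12,54,-30] → ·
    (2,3)@(5, 7): e=[0,90,-54] → ·  [on edge]
    (3,4)@(7, 9): e=[0,126,-90] → ·  [on edge]
  covered (5 px):
    · · · · · · · · · · ·
    # # # # # · · · · · ·
    · · · · · · · · · · ·
    · · · · · · · · · · ·
    · · · · · · · · · · ·

Answer: "outside"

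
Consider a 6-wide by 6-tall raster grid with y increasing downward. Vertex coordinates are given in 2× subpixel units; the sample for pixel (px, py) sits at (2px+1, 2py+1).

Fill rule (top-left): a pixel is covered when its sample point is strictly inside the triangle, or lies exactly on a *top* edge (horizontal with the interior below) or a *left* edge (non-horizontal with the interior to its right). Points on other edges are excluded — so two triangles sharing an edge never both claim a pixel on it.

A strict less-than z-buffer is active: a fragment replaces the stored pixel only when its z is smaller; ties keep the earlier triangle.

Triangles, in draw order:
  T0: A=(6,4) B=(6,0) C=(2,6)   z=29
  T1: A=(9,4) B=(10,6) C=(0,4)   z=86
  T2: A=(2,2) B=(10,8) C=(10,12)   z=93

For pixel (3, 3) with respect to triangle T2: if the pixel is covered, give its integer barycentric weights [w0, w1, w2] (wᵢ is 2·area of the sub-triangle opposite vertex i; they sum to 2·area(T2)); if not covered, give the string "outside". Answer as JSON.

T0:
  2·area = 16  (B↔C swapped to make it positive)
  edge (6, 4)→(2, 6): d=(-4,2) right/bottom  bias=-1
  edge (2, 6)→(6, 0): d=(4,-6) top-left  bias=+0
  edge (6, 0)→(6, 4): d=(0,4) right/bottom  bias=-1
    (2,1)@(5, 3): e=[6,6,4] → X
    (3,1)@(7, 3): e=[2,18,-4] → .
    (1,2)@(3, 5): e=[2,2,12] → X
    (2,2)@(5, 5): e=[-2,14,4] → .
    (1,3)@(3, 7): e=[-6,10,12] → .
  covered (2 px):
    . . . . . .
    . . X . . .
    . X . . . .
    . . . . . .
    . . . . . .
    . . . . . .
T1:
  2·area = 18
  edge (9, 4)→(10, 6): d=(1,2) right/bottom  bias=-1
  edge (10, 6)→(0, 4): d=(-10,-2) top-left  bias=+0
  edge (0, 4)→(9, 4): d=(9,0) top-left  bias=+0
    (2,2)@(5, 5): e=[9,0,9] → X  [on edge]
    (3,2)@(7, 5): e=[5,4,9] → X
    (4,2)@(9, 5): e=[1,8,9] → X
    (5,2)@(11, 5): e=[-3,12,9] → .
    (2,3)@(5, 7): e=[11,-20,27] → .
    (3,3)@(7, 7): e=[7,-16,27] → .
    (4,3)@(9, 7): e=[3,-12,27] → .
  covered (3 px):
    . . . . . .
    . . . . . .
    . . X X X .
    . . . . . .
    . . . . . .
    . . . . . .
T2:
  2·area = 32
  edge (2, 2)→(10, 8): d=(8,6) right/bottom  bias=-1
  edge (10, 8)→(10, 12): d=(0,4) right/bottom  bias=-1
  edge (10, 12)→(2, 2): d=(-8,-10) top-left  bias=+0
    (1,1)@(3, 3): e=[2,28,2] → X
    (2,1)@(5, 3): e=[-10,20,22] → .
    (1,2)@(3, 5): e=[18,28,-14] → .
    (2,2)@(5, 5): e=[6,20,6] → X
    (3,2)@(7, 5): e=[-6,12,26] → .
    (2,3)@(5, 7): e=[22,20,-10] → .
    (3,3)@(7, 7): e=[10,12,10] → X
    (4,3)@(9, 7): e=[-2,4,30] → .
    (3,4)@(7, 9): e=[26,12,-6] → .
    (4,4)@(9, 9): e=[14,4,14] → X
    (5,4)@(11, 9): e=[2,-4,34] → .
    (4,5)@(9, 11): e=[30,4,-2] → .
  covered (4 px):
    . . . . . .
    . X . . . .
    . . X . . .
    . . . X . .
    . . . . X .
    . . . . . .

Final: [12,10,10]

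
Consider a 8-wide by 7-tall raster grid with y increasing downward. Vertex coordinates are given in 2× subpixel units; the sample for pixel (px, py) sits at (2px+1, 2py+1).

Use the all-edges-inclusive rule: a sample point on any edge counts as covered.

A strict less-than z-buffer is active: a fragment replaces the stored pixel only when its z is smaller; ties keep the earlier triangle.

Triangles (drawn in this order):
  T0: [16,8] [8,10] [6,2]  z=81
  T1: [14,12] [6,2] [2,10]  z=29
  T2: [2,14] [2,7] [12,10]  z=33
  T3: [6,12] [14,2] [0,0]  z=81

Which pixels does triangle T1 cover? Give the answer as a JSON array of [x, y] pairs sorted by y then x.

T0:
  2·area = 68
  edge (16, 8)→(8, 10): d=(-8,2) inclusive
  edge (8, 10)→(6, 2): d=(-2,-8) inclusive
  edge (6, 2)→(16, 8): d=(10,6) inclusive
    (3,1)@(7, 3): e=[58,6,4] → X
    (4,1)@(9, 3): e=[54,22,-8] → .
    (3,2)@(7, 5): e=[42,2,24] → X
    (4,2)@(9, 5): e=[38,18,12] → X
    (5,2)@(11, 5): e=[34,34,0] → X  [on edge]
    (6,2)@(13, 5): e=[30,50,-12] → .
    (3,3)@(7, 7): e=[26,-2,44] → .
    (4,3)@(9, 7): e=[22,14,32] → X
    (6,3)@(13, 7): e=[14,46,8] → X
    (7,3)@(15, 7): e=[10,62,-4] → .
    (4,4)@(9, 9): e=[6,10,52] → X
    (6,4)@(13, 9): e=[-2,42,28] → .
  covered (9 px):
    . . . . . . . .
    . . . X . . . .
    . . . X X X . .
    . . . . X X X .
    . . . . X X . .
    . . . . . . . .
    . . . . . . . .
T1:
  2·area = 104  (B↔C swapped to make it positive)
  edge (14, 12)→(2, 10): d=(-12,-2) inclusive
  edge (2, 10)→(6, 2): d=(4,-8) inclusive
  edge (6, 2)→(14, 12): d=(8,10) inclusive
    (2,2)@(5, 5): e=[66,4,34] → X
    (3,2)@(7, 5): e=[70,20,14] → X
    (4,2)@(9, 5): e=[74,36,-6] → .
    (2,3)@(5, 7): e=[42,12,50] → X
    (4,3)@(9, 7): e=[50,44,10] → X
    (5,3)@(11, 7): e=[54,60,-10] → .
    (1,4)@(3, 9): e=[14,4,86] → X
    (5,4)@(11, 9): e=[30,68,6] → X
    (6,4)@(13, 9): e=[34,84,-14] → .
    (1,5)@(3, 11): e=[-10,12,102] → .
    (2,5)@(5, 11): e=[-6,28,82] → .
    (3,5)@(7, 11): e=[-2,44,62] → .
  covered (13 px):
    . . . . . . . .
    . . . . . . . .
    . . X X . . . .
    . . X X X . . .
    . X X X X X . .
    . . . . X X X .
    . . . . . . . .
T2:
  2·area = 70
  edge (2, 14)→(2, 7): d=(0,-7) inclusive
  edge (2, 7)→(12, 10): d=(10,3) inclusive
  edge (12, 10)→(2, 14): d=(-10,4) inclusive
    (1,4)@(3, 9): e=[7,17,46] → X
    (2,4)@(5, 9): e=[21,11,38] → X
    (3,4)@(7, 9): e=[35,5,30] → X
    (4,4)@(9, 9): e=[49,-1,22] → .
    (1,5)@(3, 11): e=[7,37,26] → X
    (4,5)@(9, 11): e=[49,19,2] → X
    (5,5)@(11, 11): e=[63,13,-6] → .
    (1,6)@(3, 13): e=[7,57,6] → X
    (2,6)@(5, 13): e=[21,51,-2] → .
    (3,6)@(7, 13): e=[35,45,-10] → .
    (4,6)@(9, 13): e=[49,39,-18] → .
  covered (8 px):
    . . . . . . . .
    . . . . . . . .
    . . . . . . . .
    . . . . . . . .
    . X X X . . . .
    . X X X X . . .
    . X . . . . . .
T3:
  2·area = 156  (B↔C swapped to make it positive)
  edge (6, 12)→(0, 0): d=(-6,-12) inclusive
  edge (0, 0)→(14, 2): d=(14,2) inclusive
  edge (14, 2)→(6, 12): d=(-8,10) inclusive
    (0,0)@(1, 1): e=[6,12,138] → X
    (1,0)@(3, 1): e=[30,8,118] → X
    (2,0)@(5, 1): e=[54,4,98] → X
    (3,0)@(7, 1): e=[78,0,78] → X  [on edge]
    (4,0)@(9, 1): e=[102,-4,58] → .
    (0,1)@(1, 3): e=[-6,40,122] → .
    (1,1)@(3, 3): e=[18,36,102] → X
    (4,1)@(9, 3): e=[90,24,42] → X
    (5,1)@(11, 3): e=[114,20,22] → X
    (6,1)@(13, 3): e=[138,16,2] → X
    (7,1)@(15, 3): e=[162,12,-18] → .
    (1,2)@(3, 5): e=[6,64,86] → X
  covered (20 px):
    X X X X . . . .
    . X X X X X X .
    . X X X X X . .
    . . X X X . . .
    . . X X . . . .
    . . . . . . . .
    . . . . . . . .

Result: [[2,2],[3,2],[2,3],[3,3],[4,3],[1,4],[2,4],[3,4],[4,4],[5,4],[4,5],[5,5],[6,5]]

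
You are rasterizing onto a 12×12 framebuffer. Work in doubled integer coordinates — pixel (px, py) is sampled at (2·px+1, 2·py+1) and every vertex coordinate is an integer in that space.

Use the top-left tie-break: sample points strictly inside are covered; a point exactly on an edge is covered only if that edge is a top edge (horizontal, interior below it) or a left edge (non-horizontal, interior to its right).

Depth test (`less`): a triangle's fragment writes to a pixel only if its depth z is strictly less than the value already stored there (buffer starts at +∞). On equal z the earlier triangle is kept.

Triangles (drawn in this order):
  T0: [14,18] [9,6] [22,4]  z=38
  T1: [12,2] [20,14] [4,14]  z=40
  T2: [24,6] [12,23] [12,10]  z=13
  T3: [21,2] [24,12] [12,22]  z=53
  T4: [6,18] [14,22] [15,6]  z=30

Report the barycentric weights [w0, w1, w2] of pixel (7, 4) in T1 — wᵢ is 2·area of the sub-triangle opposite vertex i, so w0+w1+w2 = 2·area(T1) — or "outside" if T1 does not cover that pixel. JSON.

T0:
  2·area = 166
  edge (14, 18)→(9, 6): d=(-5,-12) top-left  bias=+0
  edge (9, 6)→(22, 4): d=(13,-2) top-left  bias=+0
  edge (22, 4)→(14, 18): d=(-8,14) right/bottom  bias=-1
    (8,2)@(17, 5): e=[101,3,62] → X
    (9,2)@(19, 5): e=[125,7,34] → X
    (10,2)@(21, 5): e=[149,11,6] → X
    (11,2)@(23, 5): e=[173,15,-22] → .
    (5,3)@(11, 7): e=[19,17,130] → X
    (6,3)@(13, 7): e=[43,21,102] → X
    (7,3)@(15, 7): e=[67,25,74] → X
    (10,3)@(21, 7): e=[139,37,-10] → .
    (5,4)@(11, 9): e=[9,43,114] → X
    (10,4)@(21, 9): e=[129,63,-26] → .
    (5,5)@(11, 11): e=[-1,69,98] → .
    (6,5)@(13, 11): e=[23,73,70] → X
  covered (20 px):
    . . . . . . . . . . . .
    . . . . . . . . . . . .
    . . . . . . . . X X X .
    . . . . . X X X X X . .
    . . . . . X X X X X . .
    . . . . . . X X X . . .
    . . . . . . X X . . . .
    . . . . . . X X . . . .
    . . . . . . . . . . . .
    . . . . . . . . . . . .
    . . . . . . . . . . . .
    . . . . . . . . . . . .
T1:
  2·area = 192
  edge (12, 2)→(20, 14): d=(8,12) right/bottom  bias=-1
  edge (20, 14)→(4, 14): d=(-16,0) right/bottom  bias=-1
  edge (4, 14)→(12, 2): d=(8,-12) top-left  bias=+0
    (5,2)@(11, 5): e=[36,144,12] → X
    (6,2)@(13, 5): e=[12,144,36] → X
    (7,2)@(15, 5): e=[-12,144,60] → .
    (4,3)@(9, 7): e=[76,112,4] → X
    (7,3)@(15, 7): e=[4,112,76] → X
    (8,3)@(17, 7): e=[-20,112,100] → .
    (4,4)@(9, 9): e=[92,80,20] → X
    (8,4)@(17, 9): e=[-4,80,116] → .
    (3,5)@(7, 11): e=[132,48,12] → X
    (8,5)@(17, 11): e=[12,48,132] → X
    (9,5)@(19, 11): e=[-12,48,156] → .
    (2,6)@(5, 13): e=[172,16,4] → X
  covered (24 px):
    . . . . . . . . . . . .
    . . . . . . . . . . . .
    . . . . . X X . . . . .
    . . . . X X X X . . . .
    . . . . X X X X . . . .
    . . . X X X X X X . . .
    . . X X X X X X X X . .
    . . . . . . . . . . . .
    . . . . . . . . . . . .
    . . . . . . . . . . . .
    . . . . . . . . . . . .
    . . . . . . . . . . . .
T2:
  2·area = 156
  edge (24, 6)→(12, 23): d=(-12,17) right/bottom  bias=-1
  edge (12, 23)→(12, 10): d=(0,-13) top-left  bias=+0
  edge (12, 10)→(24, 6): d=(12,-4) top-left  bias=+0
    (10,3)@(21, 7): e=[39,117,0] → X  [on edge]
    (11,3)@(23, 7): e=[5,143,8] → X
    (7,4)@(15, 9): e=[117,39,0] → X  [on edge]
    (8,4)@(17, 9): e=[83,65,8] → X
    (9,4)@(19, 9): e=[49,91,16] → X
    (11,4)@(23, 9): e=[-19,143,32] → .
    (4,5)@(9, 11): e=[195,-39,0] → .  [on edge]
    (6,5)@(13, 11): e=[127,13,16] → X
    (10,5)@(21, 11): e=[-9,117,48] → .
    (1,6)@(3, 13): e=[273,-117,0] → .  [on edge]
    (6,6)@(13, 13): e=[103,13,40] → X
    (10,6)@(21, 13): e=[-33,117,72] → .
  covered (21 px):
    . . . . . . . . . . . .
    . . . . . . . . . . . .
    . . . . . . . . . . . .
    . . . . . . . . . . X X
    . . . . . . . X X X X .
    . . . . . . X X X X . .
    . . . . . . X X X X . .
    . . . . . . X X X . . .
    . . . . . . X X . . . .
    . . . . . . X . . . . .
    . . . . . . X . . . . .
    . . . . . . . . . . . .
T3:
  2·area = 150
  edge (21, 2)→(24, 12): d=(3,10) right/bottom  bias=-1
  edge (24, 12)→(12, 22): d=(-12,10) right/bottom  bias=-1
  edge (12, 22)→(21, 2): d=(9,-20) top-left  bias=+0
    (10,1)@(21, 3): e=[3,138,9] → X
    (11,1)@(23, 3): e=[-17,118,49] → .
    (10,2)@(21, 5): e=[9,114,27] → X
    (11,2)@(23, 5): e=[-11,94,67] → .
    (9,3)@(19, 7): e=[35,110,5] → X
    (11,3)@(23, 7): e=[-5,70,85] → .
    (9,4)@(19, 9): e=[41,86,23] → X
    (11,4)@(23, 9): e=[1,46,103] → X
    (8,5)@(17, 11): e=[67,82,1] → X
    (8,6)@(17, 13): e=[73,58,19] → X
    (11,6)@(23, 13): e=[13,-2,139] → .
    (8,7)@(17, 15): e=[79,34,37] → X
  covered (20 px):
    . . . . . . . . . . . .
    . . . . . . . . . . X .
    . . . . . . . . . . X .
    . . . . . . . . . X X .
    . . . . . . . . . X X X
    . . . . . . . . X X X X
    . . . . . . . . X X X .
    . . . . . . . . X X . .
    . . . . . . . X X . . .
    . . . . . . . X . . . .
    . . . . . . X . . . . .
    . . . . . . . . . . . .
T4:
  2·area = 132  (B↔C swapped to make it positive)
  edge (6, 18)→(15, 6): d=(9,-12) top-left  bias=+0
  edge (15, 6)→(14, 22): d=(-1,16) right/bottom  bias=-1
  edge (14, 22)→(6, 18): d=(-8,-4) top-left  bias=+0
    (6,4)@(13, 9): e=[3,29,100] → X
    (7,4)@(15, 9): e=[27,-3,108] → .
    (6,5)@(13, 11): e=[21,27,84] → X
    (7,5)@(15, 11): e=[45,-5,92] → .
    (5,6)@(11, 13): e=[15,57,60] → X
    (7,6)@(15, 13): e=[63,-7,76] → .
    (4,7)@(9, 15): e=[9,87,36] → X
    (7,7)@(15, 15): e=[81,-9,60] → .
    (3,8)@(7, 17): e=[3,117,12] → X
    (7,8)@(15, 17): e=[99,-11,44] → .
    (3,9)@(7, 19): e=[21,115,-4] → .
    (4,9)@(9, 19): e=[45,83,4] → X
  covered (15 px):
    . . . . . . . . . . . .
    . . . . . . . . . . . .
    . . . . . . . . . . . .
    . . . . . . . . . . . .
    . . . . . . X . . . . .
    . . . . . . X . . . . .
    . . . . . X X . . . . .
    . . . . X X X . . . . .
    . . . X X X X . . . . .
    . . . . X X X . . . . .
    . . . . . . X . . . . .
    . . . . . . . . . . . .

Answer: [80,92,20]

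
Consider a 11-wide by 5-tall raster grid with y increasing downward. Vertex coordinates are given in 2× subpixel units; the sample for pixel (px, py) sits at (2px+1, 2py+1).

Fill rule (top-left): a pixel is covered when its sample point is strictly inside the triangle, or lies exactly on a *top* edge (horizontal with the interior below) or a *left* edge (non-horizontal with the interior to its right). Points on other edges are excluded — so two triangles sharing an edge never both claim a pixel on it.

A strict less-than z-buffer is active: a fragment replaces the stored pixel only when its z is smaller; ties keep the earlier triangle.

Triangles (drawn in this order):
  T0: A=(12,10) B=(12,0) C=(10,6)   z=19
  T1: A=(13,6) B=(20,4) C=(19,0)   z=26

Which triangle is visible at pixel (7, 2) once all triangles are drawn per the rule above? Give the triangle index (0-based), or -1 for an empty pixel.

T0:
  2·area = 20  (B↔C swapped to make it positive)
  edge (12, 10)→(10, 6): d=(-2,-4) top-left  bias=+0
  edge (10, 6)→(12, 0): d=(2,-6) top-left  bias=+0
  edge (12, 0)→(12, 10): d=(0,10) right/bottom  bias=-1
    (5,1)@(11, 3): e=[10,0,10] → █  [on edge]
    (6,1)@(13, 3): e=[18,12,-10] → ·
    (5,2)@(11, 5): e=[6,4,10] → █
    (6,2)@(13, 5): e=[14,16,-10] → ·
    (5,3)@(11, 7): e=[2,8,10] → █
    (6,3)@(13, 7): e=[10,20,-10] → ·
    (4,4)@(9, 9): e=[-10,0,30] → ·  [on edge]
    (5,4)@(11, 9): e=[-2,12,10] → ·
  covered (3 px):
    · · · · · · · · · · ·
    · · · · · █ · · · · ·
    · · · · · █ · · · · ·
    · · · · · █ · · · · ·
    · · · · · · · · · · ·
T1:
  2·area = 30  (B↔C swapped to make it positive)
  edge (13, 6)→(19, 0): d=(6,-6) top-left  bias=+0
  edge (19, 0)→(20, 4): d=(1,4) right/bottom  bias=-1
  edge (20, 4)→(13, 6): d=(-7,2) right/bottom  bias=-1
    (9,0)@(19, 1): e=[6,1,23] → █
    (10,0)@(21, 1): e=[18,-7,19] → ·
    (8,1)@(17, 3): e=[6,11,13] → █
    (10,1)@(21, 3): e=[30,-5,5] → ·
    (7,2)@(15, 5): e=[6,21,3] → █
    (8,2)@(17, 5): e=[18,13,-1] → ·
    (9,2)@(19, 5): e=[30,5,-5] → ·
    (7,3)@(15, 7): e=[18,23,-11] → ·
  covered (4 px):
    · · · · · · · · · █ ·
    · · · · · · · · █ █ ·
    · · · · · · · █ · · ·
    · · · · · · · · · · ·
    · · · · · · · · · · ·

Z-buffer (winner per pixel, '.' = empty):
  . . . . . . . . . 1 .
  . . . . . 0 . . 1 1 .
  . . . . . 0 . 1 . . .
  . . . . . 0 . . . . .
  . . . . . . . . . . .

Result: 1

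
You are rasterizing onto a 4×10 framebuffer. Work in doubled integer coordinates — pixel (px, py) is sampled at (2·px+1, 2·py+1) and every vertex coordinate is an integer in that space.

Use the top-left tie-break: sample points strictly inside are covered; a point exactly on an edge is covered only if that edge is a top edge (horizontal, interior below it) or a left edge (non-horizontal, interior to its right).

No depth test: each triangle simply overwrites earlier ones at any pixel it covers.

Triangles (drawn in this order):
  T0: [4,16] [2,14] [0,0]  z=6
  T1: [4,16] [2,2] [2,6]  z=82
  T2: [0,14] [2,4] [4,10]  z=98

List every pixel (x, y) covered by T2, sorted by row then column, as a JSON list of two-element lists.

T0:
  2·area = 24
  edge (4, 16)→(2, 14): d=(-2,-2) top-left  bias=+0
  edge (2, 14)→(0, 0): d=(-2,-14) top-left  bias=+0
  edge (0, 0)→(4, 16): d=(4,16) right/bottom  bias=-1
    (0,2)@(1, 5): e=[16,4,4] → X
    (1,2)@(3, 5): e=[20,32,-28] → .
    (0,3)@(1, 7): e=[12,0,12] → X  [on edge]
    (1,3)@(3, 7): e=[16,28,-20] → .
    (0,4)@(1, 9): e=[8,-4,20] → .
    (0,6)@(1, 13): e=[0,-12,36] → .  [on edge]
    (1,6)@(3, 13): e=[4,16,4] → X
    (2,6)@(5, 13): e=[8,44,-28] → .
    (1,7)@(3, 15): e=[0,12,12] → X  [on edge]
    (2,7)@(5, 15): e=[4,40,-20] → .
    (1,8)@(3, 17): e=[-4,8,20] → .
    (2,8)@(5, 17): e=[0,36,-12] → .  [on edge]
    (3,9)@(7, 19): e=[0,60,-36] → .  [on edge]
  covered (4 px):
    . . . .
    . . . .
    X . . .
    X . . .
    . . . .
    . . . .
    . X . .
    . X . .
    . . . .
    . . . .
T1:
  2·area = 8  (B↔C swapped to make it positive)
  edge (4, 16)→(2, 6): d=(-2,-10) top-left  bias=+0
  edge (2, 6)→(2, 2): d=(0,-4) top-left  bias=+0
  edge (2, 2)→(4, 16): d=(2,14) right/bottom  bias=-1
    (0,0)@(1, 1): e=[0,-4,12] → .  [on edge]
    (1,4)@(3, 9): e=[4,4,0] → .  [on edge]
    (1,5)@(3, 11): e=[0,4,4] → X  [on edge]
    (2,5)@(5, 11): e=[20,12,-24] → .
    (1,6)@(3, 13): e=[-4,4,8] → .
  covered (1 px):
    . . . .
    . . . .
    . . . .
    . . . .
    . . . .
    . X . .
    . . . .
    . . . .
    . . . .
    . . . .
T2:
  2·area = 32
  edge (0, 14)→(2, 4): d=(2,-10) top-left  bias=+0
  edge (2, 4)→(4, 10): d=(2,6) right/bottom  bias=-1
  edge (4, 10)→(0, 14): d=(-4,4) right/bottom  bias=-1
    (0,0)@(1, 1): e=[-16,0,48] → .  [on edge]
    (1,3)@(3, 7): e=[16,0,16] → .  [on edge]
    (3,3)@(7, 7): e=[56,-24,0] → .  [on edge]
    (0,4)@(1, 9): e=[0,16,16] → X  [on edge]
    (1,4)@(3, 9): e=[20,4,8] → X
    (2,4)@(5, 9): e=[40,-8,0] → .  [on edge]
    (0,5)@(1, 11): e=[4,20,8] → X
    (1,5)@(3, 11): e=[24,8,0] → .  [on edge]
    (0,6)@(1, 13): e=[8,24,0] → .  [on edge]
    (2,6)@(5, 13): e=[48,0,-16] → .  [on edge]
    (3,9)@(7, 19): e=[80,0,-48] → .  [on edge]
  covered (3 px):
    . . . .
    . . . .
    . . . .
    . . . .
    X X . .
    X . . .
    . . . .
    . . . .
    . . . .
    . . . .

Result: [[0,4],[1,4],[0,5]]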